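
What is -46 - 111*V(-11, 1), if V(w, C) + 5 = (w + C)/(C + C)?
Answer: 1064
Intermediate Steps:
V(w, C) = -5 + (C + w)/(2*C) (V(w, C) = -5 + (w + C)/(C + C) = -5 + (C + w)/((2*C)) = -5 + (C + w)*(1/(2*C)) = -5 + (C + w)/(2*C))
-46 - 111*V(-11, 1) = -46 - 111*(-11 - 9*1)/(2*1) = -46 - 111*(-11 - 9)/2 = -46 - 111*(-20)/2 = -46 - 111*(-10) = -46 + 1110 = 1064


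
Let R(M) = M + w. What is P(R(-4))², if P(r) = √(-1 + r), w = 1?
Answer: -4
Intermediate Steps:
R(M) = 1 + M (R(M) = M + 1 = 1 + M)
P(R(-4))² = (√(-1 + (1 - 4)))² = (√(-1 - 3))² = (√(-4))² = (2*I)² = -4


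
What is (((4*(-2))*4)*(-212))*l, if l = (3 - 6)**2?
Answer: 61056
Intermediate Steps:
l = 9 (l = (-3)**2 = 9)
(((4*(-2))*4)*(-212))*l = (((4*(-2))*4)*(-212))*9 = (-8*4*(-212))*9 = -32*(-212)*9 = 6784*9 = 61056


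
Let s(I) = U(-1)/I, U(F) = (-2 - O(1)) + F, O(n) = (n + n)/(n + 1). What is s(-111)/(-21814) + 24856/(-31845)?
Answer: -10030883734/12851336355 ≈ -0.78053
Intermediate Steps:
O(n) = 2*n/(1 + n) (O(n) = (2*n)/(1 + n) = 2*n/(1 + n))
U(F) = -3 + F (U(F) = (-2 - 2/(1 + 1)) + F = (-2 - 2/2) + F = (-2 - 1*1) + F = (-2 - 1) + F = -3 + F)
s(I) = -4/I (s(I) = (-3 - 1)/I = -4/I)
s(-111)/(-21814) + 24856/(-31845) = -4/(-111)/(-21814) + 24856/(-31845) = -4*(-1/111)*(-1/21814) + 24856*(-1/31845) = (4/111)*(-1/21814) - 24856/31845 = -2/1210677 - 24856/31845 = -10030883734/12851336355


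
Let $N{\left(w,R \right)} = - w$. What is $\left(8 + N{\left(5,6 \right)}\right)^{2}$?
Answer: $9$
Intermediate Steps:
$\left(8 + N{\left(5,6 \right)}\right)^{2} = \left(8 - 5\right)^{2} = 3^{2} = 9$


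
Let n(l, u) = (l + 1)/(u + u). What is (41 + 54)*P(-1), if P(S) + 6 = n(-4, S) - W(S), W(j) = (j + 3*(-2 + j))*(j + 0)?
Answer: -2755/2 ≈ -1377.5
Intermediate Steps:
W(j) = j*(-6 + 4*j) (W(j) = (j + (-6 + 3*j))*j = (-6 + 4*j)*j = j*(-6 + 4*j))
n(l, u) = (1 + l)/(2*u) (n(l, u) = (1 + l)/((2*u)) = (1 + l)*(1/(2*u)) = (1 + l)/(2*u))
P(S) = -6 - 3/(2*S) - 2*S*(-3 + 2*S) (P(S) = -6 + ((1 - 4)/(2*S) - 2*S*(-3 + 2*S)) = -6 + ((1/2)*(-3)/S - 2*S*(-3 + 2*S)) = -6 + (-3/(2*S) - 2*S*(-3 + 2*S)) = -6 - 3/(2*S) - 2*S*(-3 + 2*S))
(41 + 54)*P(-1) = (41 + 54)*(-6 - 4*(-1)**2 + 6*(-1) - 3/2/(-1)) = 95*(-6 - 4*1 - 6 - 3/2*(-1)) = 95*(-6 - 4 - 6 + 3/2) = 95*(-29/2) = -2755/2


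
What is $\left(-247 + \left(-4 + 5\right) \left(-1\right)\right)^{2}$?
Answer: $61504$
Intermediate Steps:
$\left(-247 + \left(-4 + 5\right) \left(-1\right)\right)^{2} = \left(-247 + 1 \left(-1\right)\right)^{2} = \left(-247 - 1\right)^{2} = \left(-248\right)^{2} = 61504$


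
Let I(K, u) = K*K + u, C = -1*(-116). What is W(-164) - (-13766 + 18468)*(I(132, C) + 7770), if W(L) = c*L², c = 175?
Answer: -114300820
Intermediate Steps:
C = 116
I(K, u) = u + K² (I(K, u) = K² + u = u + K²)
W(L) = 175*L²
W(-164) - (-13766 + 18468)*(I(132, C) + 7770) = 175*(-164)² - (-13766 + 18468)*((116 + 132²) + 7770) = 175*26896 - 4702*((116 + 17424) + 7770) = 4706800 - 4702*(17540 + 7770) = 4706800 - 4702*25310 = 4706800 - 1*119007620 = 4706800 - 119007620 = -114300820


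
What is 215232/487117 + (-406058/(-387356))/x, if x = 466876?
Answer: 19462153310900689/44046877597297576 ≈ 0.44185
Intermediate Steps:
215232/487117 + (-406058/(-387356))/x = 215232/487117 - 406058/(-387356)/466876 = 215232*(1/487117) - 406058*(-1/387356)*(1/466876) = 215232/487117 + (203029/193678)*(1/466876) = 215232/487117 + 203029/90423609928 = 19462153310900689/44046877597297576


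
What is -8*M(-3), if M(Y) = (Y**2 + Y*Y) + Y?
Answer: -120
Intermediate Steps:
M(Y) = Y + 2*Y**2 (M(Y) = (Y**2 + Y**2) + Y = 2*Y**2 + Y = Y + 2*Y**2)
-8*M(-3) = -(-24)*(1 + 2*(-3)) = -(-24)*(1 - 6) = -(-24)*(-5) = -8*15 = -120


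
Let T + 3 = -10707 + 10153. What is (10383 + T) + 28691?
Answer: 38517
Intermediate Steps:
T = -557 (T = -3 + (-10707 + 10153) = -3 - 554 = -557)
(10383 + T) + 28691 = (10383 - 557) + 28691 = 9826 + 28691 = 38517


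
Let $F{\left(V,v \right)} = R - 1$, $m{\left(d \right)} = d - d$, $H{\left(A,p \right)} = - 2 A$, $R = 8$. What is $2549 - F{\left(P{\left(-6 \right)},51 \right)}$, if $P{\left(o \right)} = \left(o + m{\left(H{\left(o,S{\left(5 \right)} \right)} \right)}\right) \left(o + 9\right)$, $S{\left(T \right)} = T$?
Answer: $2542$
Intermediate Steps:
$m{\left(d \right)} = 0$
$P{\left(o \right)} = o \left(9 + o\right)$ ($P{\left(o \right)} = \left(o + 0\right) \left(o + 9\right) = o \left(9 + o\right)$)
$F{\left(V,v \right)} = 7$ ($F{\left(V,v \right)} = 8 - 1 = 7$)
$2549 - F{\left(P{\left(-6 \right)},51 \right)} = 2549 - 7 = 2542$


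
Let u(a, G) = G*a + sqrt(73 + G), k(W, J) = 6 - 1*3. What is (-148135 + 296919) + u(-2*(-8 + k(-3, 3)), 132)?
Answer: 150104 + sqrt(205) ≈ 1.5012e+5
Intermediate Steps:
k(W, J) = 3 (k(W, J) = 6 - 3 = 3)
u(a, G) = sqrt(73 + G) + G*a
(-148135 + 296919) + u(-2*(-8 + k(-3, 3)), 132) = (-148135 + 296919) + (sqrt(73 + 132) + 132*(-2*(-8 + 3))) = 148784 + (sqrt(205) + 132*(-2*(-5))) = 148784 + (sqrt(205) + 132*10) = 148784 + (sqrt(205) + 1320) = 148784 + (1320 + sqrt(205)) = 150104 + sqrt(205)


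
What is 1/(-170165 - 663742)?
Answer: -1/833907 ≈ -1.1992e-6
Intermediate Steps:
1/(-170165 - 663742) = 1/(-833907) = -1/833907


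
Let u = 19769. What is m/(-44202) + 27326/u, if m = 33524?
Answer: 5142716/8243673 ≈ 0.62384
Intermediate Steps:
m/(-44202) + 27326/u = 33524/(-44202) + 27326/19769 = 33524*(-1/44202) + 27326*(1/19769) = -16762/22101 + 27326/19769 = 5142716/8243673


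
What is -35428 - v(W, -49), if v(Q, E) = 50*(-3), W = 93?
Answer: -35278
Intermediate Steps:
v(Q, E) = -150
-35428 - v(W, -49) = -35428 - 1*(-150) = -35428 + 150 = -35278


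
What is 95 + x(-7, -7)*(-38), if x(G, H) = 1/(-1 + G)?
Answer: 399/4 ≈ 99.750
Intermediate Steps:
95 + x(-7, -7)*(-38) = 95 - 38/(-1 - 7) = 95 - 38/(-8) = 95 - 1/8*(-38) = 95 + 19/4 = 399/4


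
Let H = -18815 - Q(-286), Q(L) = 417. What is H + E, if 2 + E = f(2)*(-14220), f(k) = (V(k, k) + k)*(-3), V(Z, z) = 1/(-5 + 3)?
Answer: 44756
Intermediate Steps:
V(Z, z) = -½ (V(Z, z) = 1/(-2) = -½)
f(k) = 3/2 - 3*k (f(k) = (-½ + k)*(-3) = 3/2 - 3*k)
E = 63988 (E = -2 + (3/2 - 3*2)*(-14220) = -2 + (3/2 - 6)*(-14220) = -2 - 9/2*(-14220) = -2 + 63990 = 63988)
H = -19232 (H = -18815 - 1*417 = -18815 - 417 = -19232)
H + E = -19232 + 63988 = 44756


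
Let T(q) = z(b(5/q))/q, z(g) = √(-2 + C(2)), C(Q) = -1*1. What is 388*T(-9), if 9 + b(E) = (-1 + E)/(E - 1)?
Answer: -388*I*√3/9 ≈ -74.671*I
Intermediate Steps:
C(Q) = -1
b(E) = -8 (b(E) = -9 + (-1 + E)/(E - 1) = -9 + (-1 + E)/(-1 + E) = -9 + 1 = -8)
z(g) = I*√3 (z(g) = √(-2 - 1) = √(-3) = I*√3)
T(q) = I*√3/q (T(q) = (I*√3)/q = I*√3/q)
388*T(-9) = 388*(I*√3/(-9)) = 388*(I*√3*(-⅑)) = 388*(-I*√3/9) = -388*I*√3/9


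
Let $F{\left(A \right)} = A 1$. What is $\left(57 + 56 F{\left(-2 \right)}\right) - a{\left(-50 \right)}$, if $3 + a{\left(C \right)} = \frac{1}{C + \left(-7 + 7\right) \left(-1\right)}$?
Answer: $- \frac{2599}{50} \approx -51.98$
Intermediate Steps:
$F{\left(A \right)} = A$
$a{\left(C \right)} = -3 + \frac{1}{C}$ ($a{\left(C \right)} = -3 + \frac{1}{C + \left(-7 + 7\right) \left(-1\right)} = -3 + \frac{1}{C + 0 \left(-1\right)} = -3 + \frac{1}{C + 0} = -3 + \frac{1}{C}$)
$\left(57 + 56 F{\left(-2 \right)}\right) - a{\left(-50 \right)} = \left(57 + 56 \left(-2\right)\right) - \left(-3 + \frac{1}{-50}\right) = \left(57 - 112\right) - \left(-3 - \frac{1}{50}\right) = -55 - - \frac{151}{50} = -55 + \frac{151}{50} = - \frac{2599}{50}$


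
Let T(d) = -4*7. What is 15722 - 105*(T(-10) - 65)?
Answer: 25487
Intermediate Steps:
T(d) = -28
15722 - 105*(T(-10) - 65) = 15722 - 105*(-28 - 65) = 15722 - 105*(-93) = 15722 + 9765 = 25487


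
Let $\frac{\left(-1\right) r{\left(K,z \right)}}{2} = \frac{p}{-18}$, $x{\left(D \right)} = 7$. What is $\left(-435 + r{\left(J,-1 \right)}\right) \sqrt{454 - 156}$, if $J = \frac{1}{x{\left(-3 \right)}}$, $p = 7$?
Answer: $- \frac{3908 \sqrt{298}}{9} \approx -7495.8$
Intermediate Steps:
$J = \frac{1}{7} \approx 0.14286$
$r{\left(K,z \right)} = \frac{7}{9}$ ($r{\left(K,z \right)} = - 2 \frac{7}{-18} = - 2 \cdot 7 \left(- \frac{1}{18}\right) = \left(-2\right) \left(- \frac{7}{18}\right) = \frac{7}{9}$)
$\left(-435 + r{\left(J,-1 \right)}\right) \sqrt{454 - 156} = \left(-435 + \frac{7}{9}\right) \sqrt{454 - 156} = - \frac{3908 \sqrt{298}}{9}$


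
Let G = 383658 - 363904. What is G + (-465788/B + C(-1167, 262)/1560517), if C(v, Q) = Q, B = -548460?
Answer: 4226950831587299/213970288455 ≈ 19755.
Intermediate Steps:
G = 19754
G + (-465788/B + C(-1167, 262)/1560517) = 19754 + (-465788/(-548460) + 262/1560517) = 19754 + (-465788*(-1/548460) + 262*(1/1560517)) = 19754 + (116447/137115 + 262/1560517) = 19754 + 181753447229/213970288455 = 4226950831587299/213970288455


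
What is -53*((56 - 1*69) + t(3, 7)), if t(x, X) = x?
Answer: 530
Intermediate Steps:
-53*((56 - 1*69) + t(3, 7)) = -53*((56 - 1*69) + 3) = -53*((56 - 69) + 3) = -53*(-13 + 3) = -53*(-10) = 530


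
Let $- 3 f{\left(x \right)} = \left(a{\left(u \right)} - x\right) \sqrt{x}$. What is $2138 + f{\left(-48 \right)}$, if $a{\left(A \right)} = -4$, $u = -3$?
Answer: $2138 - \frac{176 i \sqrt{3}}{3} \approx 2138.0 - 101.61 i$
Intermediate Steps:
$f{\left(x \right)} = - \frac{\sqrt{x} \left(-4 - x\right)}{3}$ ($f{\left(x \right)} = - \frac{\left(-4 - x\right) \sqrt{x}}{3} = - \frac{\sqrt{x} \left(-4 - x\right)}{3}$)
$2138 + f{\left(-48 \right)} = 2138 + \frac{\sqrt{-48} \left(4 - 48\right)}{3} = 2138 + \frac{1}{3} \cdot 4 i \sqrt{3} \left(-44\right) = 2138 - \frac{176 i \sqrt{3}}{3}$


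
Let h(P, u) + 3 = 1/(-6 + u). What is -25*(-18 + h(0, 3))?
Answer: 1600/3 ≈ 533.33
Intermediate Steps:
h(P, u) = -3 + 1/(-6 + u)
-25*(-18 + h(0, 3)) = -25*(-18 + (19 - 3*3)/(-6 + 3)) = -25*(-18 + (19 - 9)/(-3)) = -25*(-18 - ⅓*10) = -25*(-18 - 10/3) = -25*(-64/3) = 1600/3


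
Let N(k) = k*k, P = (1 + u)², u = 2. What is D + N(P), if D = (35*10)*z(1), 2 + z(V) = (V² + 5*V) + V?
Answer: 1831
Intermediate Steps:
z(V) = -2 + V² + 6*V (z(V) = -2 + ((V² + 5*V) + V) = -2 + (V² + 6*V) = -2 + V² + 6*V)
P = 9 (P = (1 + 2)² = 3² = 9)
D = 1750 (D = (35*10)*(-2 + 1² + 6*1) = 350*(-2 + 1 + 6) = 350*5 = 1750)
N(k) = k²
D + N(P) = 1750 + 9² = 1750 + 81 = 1831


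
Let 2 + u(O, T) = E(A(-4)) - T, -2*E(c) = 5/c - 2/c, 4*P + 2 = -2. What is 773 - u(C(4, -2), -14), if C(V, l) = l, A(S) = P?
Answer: 1519/2 ≈ 759.50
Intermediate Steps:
P = -1 (P = -½ + (¼)*(-2) = -½ - ½ = -1)
A(S) = -1
E(c) = -3/(2*c) (E(c) = -(5/c - 2/c)/2 = -3/(2*c))
u(O, T) = -½ - T (u(O, T) = -2 + (-3/2/(-1) - T) = -2 + (-3/2*(-1) - T) = -2 + (3/2 - T) = -½ - T)
773 - u(C(4, -2), -14) = 773 - (-½ - 1*(-14)) = 773 - (-½ + 14) = 773 - 1*27/2 = 773 - 27/2 = 1519/2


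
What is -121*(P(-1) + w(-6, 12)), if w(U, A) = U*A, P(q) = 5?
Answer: 8107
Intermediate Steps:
w(U, A) = A*U
-121*(P(-1) + w(-6, 12)) = -121*(5 + 12*(-6)) = -121*(5 - 72) = -121*(-67) = 8107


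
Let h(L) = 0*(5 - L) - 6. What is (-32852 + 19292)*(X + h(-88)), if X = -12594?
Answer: 170856000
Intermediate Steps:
h(L) = -6 (h(L) = 0 - 6 = -6)
(-32852 + 19292)*(X + h(-88)) = (-32852 + 19292)*(-12594 - 6) = -13560*(-12600) = 170856000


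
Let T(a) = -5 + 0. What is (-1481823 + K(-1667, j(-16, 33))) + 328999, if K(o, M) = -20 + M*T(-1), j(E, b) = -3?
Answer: -1152829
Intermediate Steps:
T(a) = -5
K(o, M) = -20 - 5*M (K(o, M) = -20 + M*(-5) = -20 - 5*M)
(-1481823 + K(-1667, j(-16, 33))) + 328999 = (-1481823 + (-20 - 5*(-3))) + 328999 = (-1481823 + (-20 + 15)) + 328999 = (-1481823 - 5) + 328999 = -1481828 + 328999 = -1152829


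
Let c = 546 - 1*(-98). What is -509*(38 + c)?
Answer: -347138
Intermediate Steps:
c = 644 (c = 546 + 98 = 644)
-509*(38 + c) = -509*(38 + 644) = -509*682 = -347138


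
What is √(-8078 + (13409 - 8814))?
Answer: 9*I*√43 ≈ 59.017*I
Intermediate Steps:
√(-8078 + (13409 - 8814)) = √(-8078 + 4595) = √(-3483) = 9*I*√43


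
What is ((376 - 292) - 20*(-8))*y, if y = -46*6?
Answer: -67344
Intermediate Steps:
y = -276
((376 - 292) - 20*(-8))*y = ((376 - 292) - 20*(-8))*(-276) = (84 + 160)*(-276) = 244*(-276) = -67344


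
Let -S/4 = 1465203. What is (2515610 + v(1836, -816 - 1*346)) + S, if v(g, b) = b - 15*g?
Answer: -3373904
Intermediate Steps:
S = -5860812 (S = -4*1465203 = -5860812)
(2515610 + v(1836, -816 - 1*346)) + S = (2515610 + ((-816 - 1*346) - 15*1836)) - 5860812 = (2515610 + ((-816 - 346) - 27540)) - 5860812 = (2515610 + (-1162 - 27540)) - 5860812 = (2515610 - 28702) - 5860812 = 2486908 - 5860812 = -3373904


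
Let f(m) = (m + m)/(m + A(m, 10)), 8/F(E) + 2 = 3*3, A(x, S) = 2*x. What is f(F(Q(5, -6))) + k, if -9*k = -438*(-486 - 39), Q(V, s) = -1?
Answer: -76648/3 ≈ -25549.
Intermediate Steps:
F(E) = 8/7 (F(E) = 8/(-2 + 3*3) = 8/(-2 + 9) = 8/7)
k = -25550 (k = -(-146)*(-486 - 39)/3 = -(-146)*(-525)/3 = -⅑*229950 = -25550)
f(m) = ⅔ (f(m) = (m + m)/(m + 2*m) = (2*m)/((3*m)) = (2*m)*(1/(3*m)) = ⅔)
f(F(Q(5, -6))) + k = ⅔ - 25550 = -76648/3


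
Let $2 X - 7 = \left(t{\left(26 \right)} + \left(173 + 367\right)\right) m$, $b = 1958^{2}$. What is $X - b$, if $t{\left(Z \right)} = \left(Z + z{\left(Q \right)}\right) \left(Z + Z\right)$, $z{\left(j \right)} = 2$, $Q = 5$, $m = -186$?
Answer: $- \frac{8038777}{2} \approx -4.0194 \cdot 10^{6}$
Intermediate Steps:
$t{\left(Z \right)} = 2 Z \left(2 + Z\right)$ ($t{\left(Z \right)} = \left(Z + 2\right) \left(Z + Z\right) = \left(2 + Z\right) 2 Z = 2 Z \left(2 + Z\right)$)
$b = 3833764$
$X = - \frac{371249}{2}$ ($X = \frac{7}{2} + \frac{\left(2 \cdot 26 \left(2 + 26\right) + \left(173 + 367\right)\right) \left(-186\right)}{2} = \frac{7}{2} + \frac{\left(2 \cdot 26 \cdot 28 + 540\right) \left(-186\right)}{2} = \frac{7}{2} + \frac{\left(1456 + 540\right) \left(-186\right)}{2} = \frac{7}{2} + \frac{1996 \left(-186\right)}{2} = \frac{7}{2} + \frac{1}{2} \left(-371256\right) = \frac{7}{2} - 185628 = - \frac{371249}{2} \approx -1.8562 \cdot 10^{5}$)
$X - b = - \frac{371249}{2} - 3833764 = - \frac{8038777}{2}$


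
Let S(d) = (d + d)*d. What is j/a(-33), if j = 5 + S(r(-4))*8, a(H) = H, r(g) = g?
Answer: -87/11 ≈ -7.9091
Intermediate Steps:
S(d) = 2*d² (S(d) = (2*d)*d = 2*d²)
j = 261 (j = 5 + (2*(-4)²)*8 = 5 + (2*16)*8 = 5 + 32*8 = 5 + 256 = 261)
j/a(-33) = 261/(-33) = 261*(-1/33) = -87/11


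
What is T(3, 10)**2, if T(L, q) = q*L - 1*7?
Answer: 529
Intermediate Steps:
T(L, q) = -7 + L*q (T(L, q) = L*q - 7 = -7 + L*q)
T(3, 10)**2 = (-7 + 3*10)**2 = (-7 + 30)**2 = 23**2 = 529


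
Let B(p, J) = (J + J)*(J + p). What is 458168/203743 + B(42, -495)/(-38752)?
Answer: -36808848437/3947724368 ≈ -9.3241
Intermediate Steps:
B(p, J) = 2*J*(J + p) (B(p, J) = (2*J)*(J + p) = 2*J*(J + p))
458168/203743 + B(42, -495)/(-38752) = 458168/203743 + (2*(-495)*(-495 + 42))/(-38752) = 458168*(1/203743) + (2*(-495)*(-453))*(-1/38752) = 458168/203743 + 448470*(-1/38752) = 458168/203743 - 224235/19376 = -36808848437/3947724368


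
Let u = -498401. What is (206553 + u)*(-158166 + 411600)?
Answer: -73964206032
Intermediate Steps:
(206553 + u)*(-158166 + 411600) = (206553 - 498401)*(-158166 + 411600) = -291848*253434 = -73964206032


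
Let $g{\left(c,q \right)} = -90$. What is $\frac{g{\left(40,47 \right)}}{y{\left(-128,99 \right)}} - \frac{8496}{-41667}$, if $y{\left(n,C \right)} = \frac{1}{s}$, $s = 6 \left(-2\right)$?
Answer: $\frac{15002952}{13889} \approx 1080.2$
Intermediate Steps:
$s = -12$
$y{\left(n,C \right)} = - \frac{1}{12}$ ($y{\left(n,C \right)} = \frac{1}{-12} = - \frac{1}{12}$)
$\frac{g{\left(40,47 \right)}}{y{\left(-128,99 \right)}} - \frac{8496}{-41667} = - \frac{90}{- \frac{1}{12}} - \frac{8496}{-41667} = \left(-90\right) \left(-12\right) - - \frac{2832}{13889} = 1080 + \frac{2832}{13889} = \frac{15002952}{13889}$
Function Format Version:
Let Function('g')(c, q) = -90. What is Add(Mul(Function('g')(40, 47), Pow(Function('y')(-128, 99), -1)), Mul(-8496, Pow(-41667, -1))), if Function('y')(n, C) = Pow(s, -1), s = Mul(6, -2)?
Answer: Rational(15002952, 13889) ≈ 1080.2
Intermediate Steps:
s = -12
Function('y')(n, C) = Rational(-1, 12) (Function('y')(n, C) = Pow(-12, -1) = Rational(-1, 12))
Add(Mul(Function('g')(40, 47), Pow(Function('y')(-128, 99), -1)), Mul(-8496, Pow(-41667, -1))) = Add(Mul(-90, Pow(Rational(-1, 12), -1)), Mul(-8496, Pow(-41667, -1))) = Add(Mul(-90, -12), Mul(-8496, Rational(-1, 41667))) = Add(1080, Rational(2832, 13889)) = Rational(15002952, 13889)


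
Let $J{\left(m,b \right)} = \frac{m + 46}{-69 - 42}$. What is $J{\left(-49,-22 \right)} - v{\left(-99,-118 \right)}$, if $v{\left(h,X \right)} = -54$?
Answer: $\frac{1999}{37} \approx 54.027$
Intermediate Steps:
$J{\left(m,b \right)} = - \frac{46}{111} - \frac{m}{111}$ ($J{\left(m,b \right)} = \frac{46 + m}{-111} = \left(46 + m\right) \left(- \frac{1}{111}\right) = - \frac{46}{111} - \frac{m}{111}$)
$J{\left(-49,-22 \right)} - v{\left(-99,-118 \right)} = \left(- \frac{46}{111} - - \frac{49}{111}\right) - -54 = \left(- \frac{46}{111} + \frac{49}{111}\right) + 54 = \frac{1}{37} + 54 = \frac{1999}{37}$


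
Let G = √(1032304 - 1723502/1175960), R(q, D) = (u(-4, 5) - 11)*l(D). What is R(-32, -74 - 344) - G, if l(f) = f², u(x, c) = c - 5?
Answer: -1921964 - √89222032026622155/293990 ≈ -1.9230e+6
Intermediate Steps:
u(x, c) = -5 + c
R(q, D) = -11*D² (R(q, D) = ((-5 + 5) - 11)*D² = (0 - 11)*D² = -11*D²)
G = √89222032026622155/293990 (G = √(1032304 - 1723502*1/1175960) = √(1032304 - 861751/587980) = √(606973244169/587980) = √89222032026622155/293990 ≈ 1016.0)
R(-32, -74 - 344) - G = -11*(-74 - 344)² - √89222032026622155/293990 = -11*(-418)² - √89222032026622155/293990 = -11*174724 - √89222032026622155/293990 = -1921964 - √89222032026622155/293990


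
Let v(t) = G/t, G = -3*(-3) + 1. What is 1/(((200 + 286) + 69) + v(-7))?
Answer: 7/3875 ≈ 0.0018065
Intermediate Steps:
G = 10 (G = 9 + 1 = 10)
v(t) = 10/t
1/(((200 + 286) + 69) + v(-7)) = 1/(((200 + 286) + 69) + 10/(-7)) = 1/((486 + 69) + 10*(-⅐)) = 1/(555 - 10/7) = 1/(3875/7) = 7/3875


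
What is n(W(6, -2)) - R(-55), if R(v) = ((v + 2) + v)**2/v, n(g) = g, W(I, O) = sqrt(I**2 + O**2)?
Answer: 11664/55 + 2*sqrt(10) ≈ 218.40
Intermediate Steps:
R(v) = (2 + 2*v)**2/v (R(v) = ((2 + v) + v)**2/v = (2 + 2*v)**2/v)
n(W(6, -2)) - R(-55) = sqrt(6**2 + (-2)**2) - 4*(1 - 55)**2/(-55) = sqrt(36 + 4) - 4*(-1)*(-54)**2/55 = sqrt(40) - 4*(-1)*2916/55 = 2*sqrt(10) - 1*(-11664/55) = 2*sqrt(10) + 11664/55 = 11664/55 + 2*sqrt(10)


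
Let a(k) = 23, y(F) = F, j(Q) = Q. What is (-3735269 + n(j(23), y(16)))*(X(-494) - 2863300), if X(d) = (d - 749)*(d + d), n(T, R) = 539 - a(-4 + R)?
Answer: 6107127861648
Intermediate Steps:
n(T, R) = 516 (n(T, R) = 539 - 1*23 = 539 - 23 = 516)
X(d) = 2*d*(-749 + d) (X(d) = (-749 + d)*(2*d) = 2*d*(-749 + d))
(-3735269 + n(j(23), y(16)))*(X(-494) - 2863300) = (-3735269 + 516)*(2*(-494)*(-749 - 494) - 2863300) = -3734753*(2*(-494)*(-1243) - 2863300) = -3734753*(1228084 - 2863300) = -3734753*(-1635216) = 6107127861648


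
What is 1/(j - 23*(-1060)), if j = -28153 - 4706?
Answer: -1/8479 ≈ -0.00011794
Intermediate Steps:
j = -32859
1/(j - 23*(-1060)) = 1/(-32859 - 23*(-1060)) = 1/(-32859 + 24380) = 1/(-8479) = -1/8479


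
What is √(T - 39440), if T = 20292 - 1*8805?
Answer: I*√27953 ≈ 167.19*I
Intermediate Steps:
T = 11487 (T = 20292 - 8805 = 11487)
√(T - 39440) = √(11487 - 39440) = √(-27953) = I*√27953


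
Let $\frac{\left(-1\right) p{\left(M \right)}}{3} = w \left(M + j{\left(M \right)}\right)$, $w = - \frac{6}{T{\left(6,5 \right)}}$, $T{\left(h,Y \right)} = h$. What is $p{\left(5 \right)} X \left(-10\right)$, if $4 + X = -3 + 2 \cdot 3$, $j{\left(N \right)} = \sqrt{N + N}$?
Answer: $150 + 30 \sqrt{10} \approx 244.87$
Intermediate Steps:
$j{\left(N \right)} = \sqrt{2} \sqrt{N}$ ($j{\left(N \right)} = \sqrt{2 N} = \sqrt{2} \sqrt{N}$)
$w = -1$ ($w = - \frac{6}{6} = \left(-6\right) \frac{1}{6} = -1$)
$X = -1$ ($X = -4 + \left(-3 + 2 \cdot 3\right) = -4 + \left(-3 + 6\right) = -4 + 3 = -1$)
$p{\left(M \right)} = 3 M + 3 \sqrt{2} \sqrt{M}$ ($p{\left(M \right)} = - 3 \left(- (M + \sqrt{2} \sqrt{M})\right) = - 3 \left(- M - \sqrt{2} \sqrt{M}\right) = 3 M + 3 \sqrt{2} \sqrt{M}$)
$p{\left(5 \right)} X \left(-10\right) = \left(3 \cdot 5 + 3 \sqrt{2} \sqrt{5}\right) \left(-1\right) \left(-10\right) = \left(15 + 3 \sqrt{10}\right) \left(-1\right) \left(-10\right) = \left(-15 - 3 \sqrt{10}\right) \left(-10\right) = 150 + 30 \sqrt{10}$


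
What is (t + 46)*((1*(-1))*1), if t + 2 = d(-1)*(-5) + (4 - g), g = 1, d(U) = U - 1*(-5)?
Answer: -27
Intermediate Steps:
d(U) = 5 + U (d(U) = U + 5 = 5 + U)
t = -19 (t = -2 + ((5 - 1)*(-5) + (4 - 1*1)) = -2 + (4*(-5) + (4 - 1)) = -2 + (-20 + 3) = -2 - 17 = -19)
(t + 46)*((1*(-1))*1) = (-19 + 46)*((1*(-1))*1) = 27*(-1*1) = 27*(-1) = -27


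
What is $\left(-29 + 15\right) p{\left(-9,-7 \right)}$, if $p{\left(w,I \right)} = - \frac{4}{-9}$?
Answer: $- \frac{56}{9} \approx -6.2222$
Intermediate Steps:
$p{\left(w,I \right)} = \frac{4}{9}$ ($p{\left(w,I \right)} = \left(-4\right) \left(- \frac{1}{9}\right) = \frac{4}{9}$)
$\left(-29 + 15\right) p{\left(-9,-7 \right)} = \left(-29 + 15\right) \frac{4}{9} = \left(-14\right) \frac{4}{9} = - \frac{56}{9}$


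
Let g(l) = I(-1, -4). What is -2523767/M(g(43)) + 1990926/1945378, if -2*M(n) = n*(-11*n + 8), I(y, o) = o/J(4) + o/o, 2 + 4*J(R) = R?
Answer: -288769911673/34044115 ≈ -8482.2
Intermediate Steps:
J(R) = -1/2 + R/4
I(y, o) = 1 + 2*o (I(y, o) = o/(-1/2 + (1/4)*4) + o/o = o/(-1/2 + 1) + 1 = o/(1/2) + 1 = o*2 + 1 = 2*o + 1 = 1 + 2*o)
g(l) = -7 (g(l) = 1 + 2*(-4) = 1 - 8 = -7)
M(n) = -n*(8 - 11*n)/2 (M(n) = -n*(-11*n + 8)/2 = -n*(8 - 11*n)/2)
-2523767/M(g(43)) + 1990926/1945378 = -2523767*(-2/(7*(-8 + 11*(-7)))) + 1990926/1945378 = -2523767*(-2/(7*(-8 - 77))) + 1990926*(1/1945378) = -2523767/((1/2)*(-7)*(-85)) + 995463/972689 = -2523767/595/2 + 995463/972689 = -2523767*2/595 + 995463/972689 = -5047534/595 + 995463/972689 = -288769911673/34044115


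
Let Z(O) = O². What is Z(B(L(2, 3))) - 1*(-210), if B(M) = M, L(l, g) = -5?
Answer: 235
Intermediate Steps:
Z(B(L(2, 3))) - 1*(-210) = (-5)² - 1*(-210) = 25 + 210 = 235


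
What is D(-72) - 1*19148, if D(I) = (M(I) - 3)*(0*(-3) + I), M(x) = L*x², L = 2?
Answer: -765428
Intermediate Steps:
M(x) = 2*x²
D(I) = I*(-3 + 2*I²) (D(I) = (2*I² - 3)*(0*(-3) + I) = (-3 + 2*I²)*(0 + I) = (-3 + 2*I²)*I = I*(-3 + 2*I²))
D(-72) - 1*19148 = -72*(-3 + 2*(-72)²) - 1*19148 = -72*(-3 + 2*5184) - 19148 = -72*(-3 + 10368) - 19148 = -72*10365 - 19148 = -746280 - 19148 = -765428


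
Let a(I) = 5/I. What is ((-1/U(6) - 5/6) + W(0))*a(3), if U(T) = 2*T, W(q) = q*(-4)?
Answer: -55/36 ≈ -1.5278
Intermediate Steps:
W(q) = -4*q
((-1/U(6) - 5/6) + W(0))*a(3) = ((-1/(2*6) - 5/6) - 4*0)*(5/3) = ((-1/12 - 5*⅙) + 0)*(5*(⅓)) = ((-1*1/12 - ⅚) + 0)*(5/3) = ((-1/12 - ⅚) + 0)*(5/3) = (-11/12 + 0)*(5/3) = -11/12*5/3 = -55/36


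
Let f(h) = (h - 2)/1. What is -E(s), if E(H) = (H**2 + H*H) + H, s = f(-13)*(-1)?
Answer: -465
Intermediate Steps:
f(h) = -2 + h (f(h) = (-2 + h)*1 = -2 + h)
s = 15 (s = (-2 - 13)*(-1) = -15*(-1) = 15)
E(H) = H + 2*H**2 (E(H) = (H**2 + H**2) + H = 2*H**2 + H = H + 2*H**2)
-E(s) = -15*(1 + 2*15) = -15*(1 + 30) = -15*31 = -1*465 = -465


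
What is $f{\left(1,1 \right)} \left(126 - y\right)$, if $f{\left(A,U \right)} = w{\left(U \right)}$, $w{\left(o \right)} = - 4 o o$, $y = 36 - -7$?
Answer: $-332$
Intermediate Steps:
$y = 43$ ($y = 36 + 7 = 43$)
$w{\left(o \right)} = - 4 o^{2}$
$f{\left(A,U \right)} = - 4 U^{2}$
$f{\left(1,1 \right)} \left(126 - y\right) = - 4 \cdot 1^{2} \left(126 - 43\right) = \left(-4\right) 1 \left(126 - 43\right) = \left(-4\right) 83 = -332$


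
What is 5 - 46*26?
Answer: -1191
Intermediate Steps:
5 - 46*26 = 5 - 1196 = -1191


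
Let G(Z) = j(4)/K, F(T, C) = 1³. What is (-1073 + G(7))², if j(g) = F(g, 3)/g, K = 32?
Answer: 18863099649/16384 ≈ 1.1513e+6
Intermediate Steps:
F(T, C) = 1
j(g) = 1/g
G(Z) = 1/128 (G(Z) = 1/(4*32) = (¼)*(1/32) = 1/128)
(-1073 + G(7))² = (-1073 + 1/128)² = (-137343/128)² = 18863099649/16384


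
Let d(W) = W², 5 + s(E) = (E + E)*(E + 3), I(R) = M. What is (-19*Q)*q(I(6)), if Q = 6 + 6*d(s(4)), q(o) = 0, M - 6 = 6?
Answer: 0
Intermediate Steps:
M = 12 (M = 6 + 6 = 12)
I(R) = 12
s(E) = -5 + 2*E*(3 + E) (s(E) = -5 + (E + E)*(E + 3) = -5 + (2*E)*(3 + E) = -5 + 2*E*(3 + E))
Q = 15612 (Q = 6 + 6*(-5 + 2*4² + 6*4)² = 6 + 6*(-5 + 2*16 + 24)² = 6 + 6*(-5 + 32 + 24)² = 6 + 6*51² = 6 + 6*2601 = 6 + 15606 = 15612)
(-19*Q)*q(I(6)) = -19*15612*0 = -296628*0 = 0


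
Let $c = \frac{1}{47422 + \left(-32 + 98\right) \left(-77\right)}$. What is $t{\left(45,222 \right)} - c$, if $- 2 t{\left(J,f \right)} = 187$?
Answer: $- \frac{3958791}{42340} \approx -93.5$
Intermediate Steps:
$t{\left(J,f \right)} = - \frac{187}{2}$ ($t{\left(J,f \right)} = \left(- \frac{1}{2}\right) 187 = - \frac{187}{2}$)
$c = \frac{1}{42340}$ ($c = \frac{1}{47422 + 66 \left(-77\right)} = \frac{1}{47422 - 5082} = \frac{1}{42340} \approx 2.3618 \cdot 10^{-5}$)
$t{\left(45,222 \right)} - c = - \frac{187}{2} - \frac{1}{42340} = - \frac{3958791}{42340}$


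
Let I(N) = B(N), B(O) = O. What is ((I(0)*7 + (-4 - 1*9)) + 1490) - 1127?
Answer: 350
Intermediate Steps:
I(N) = N
((I(0)*7 + (-4 - 1*9)) + 1490) - 1127 = ((0*7 + (-4 - 1*9)) + 1490) - 1127 = ((0 + (-4 - 9)) + 1490) - 1127 = ((0 - 13) + 1490) - 1127 = (-13 + 1490) - 1127 = 1477 - 1127 = 350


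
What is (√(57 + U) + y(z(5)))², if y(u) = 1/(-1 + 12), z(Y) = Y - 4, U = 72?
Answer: 15610/121 + 2*√129/11 ≈ 131.07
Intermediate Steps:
z(Y) = -4 + Y
y(u) = 1/11
(√(57 + U) + y(z(5)))² = (√(57 + 72) + 1/11)² = (√129 + 1/11)² = (1/11 + √129)²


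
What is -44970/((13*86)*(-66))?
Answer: 7495/12298 ≈ 0.60945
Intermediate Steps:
-44970/((13*86)*(-66)) = -44970/(1118*(-66)) = -44970/(-73788) = -44970*(-1/73788) = 7495/12298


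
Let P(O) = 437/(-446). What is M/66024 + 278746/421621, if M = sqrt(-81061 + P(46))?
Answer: 278746/421621 + I*sqrt(16124524778)/29446704 ≈ 0.66113 + 0.0043123*I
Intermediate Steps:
P(O) = -437/446 (P(O) = 437*(-1/446) = -437/446)
M = I*sqrt(16124524778)/446 (M = sqrt(-81061 - 437/446) = sqrt(-36153643/446) = I*sqrt(16124524778)/446 ≈ 284.71*I)
M/66024 + 278746/421621 = (I*sqrt(16124524778)/446)/66024 + 278746/421621 = (I*sqrt(16124524778)/446)*(1/66024) + 278746*(1/421621) = I*sqrt(16124524778)/29446704 + 278746/421621 = 278746/421621 + I*sqrt(16124524778)/29446704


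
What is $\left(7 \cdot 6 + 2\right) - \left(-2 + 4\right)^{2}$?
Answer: $40$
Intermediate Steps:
$\left(7 \cdot 6 + 2\right) - \left(-2 + 4\right)^{2} = \left(42 + 2\right) - 2^{2} = 44 - 4 = 40$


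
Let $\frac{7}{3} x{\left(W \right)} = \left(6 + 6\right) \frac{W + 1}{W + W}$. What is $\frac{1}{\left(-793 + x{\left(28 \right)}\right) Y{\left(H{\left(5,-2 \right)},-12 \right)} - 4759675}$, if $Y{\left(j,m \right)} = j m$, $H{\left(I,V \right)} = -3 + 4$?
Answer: $- \frac{49}{232759357} \approx -2.1052 \cdot 10^{-7}$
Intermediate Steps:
$H{\left(I,V \right)} = 1$
$x{\left(W \right)} = \frac{18 \left(1 + W\right)}{7 W}$ ($x{\left(W \right)} = \frac{3 \left(6 + 6\right) \frac{W + 1}{W + W}}{7} = \frac{3 \cdot 12 \frac{1 + W}{2 W}}{7} = \frac{3 \frac{6 \left(1 + W\right)}{W}}{7} = \frac{18 \left(1 + W\right)}{7 W}$)
$\frac{1}{\left(-793 + x{\left(28 \right)}\right) Y{\left(H{\left(5,-2 \right)},-12 \right)} - 4759675} = \frac{1}{\left(-793 + \frac{18 \left(1 + 28\right)}{7 \cdot 28}\right) 1 \left(-12\right) - 4759675} = \frac{1}{\left(-793 + \frac{18}{7} \cdot \frac{1}{28} \cdot 29\right) \left(-12\right) - 4759675} = \frac{1}{\left(-793 + \frac{261}{98}\right) \left(-12\right) - 4759675} = \frac{1}{\left(- \frac{77453}{98}\right) \left(-12\right) - 4759675} = \frac{1}{\frac{464718}{49} - 4759675} = \frac{1}{- \frac{232759357}{49}} = - \frac{49}{232759357}$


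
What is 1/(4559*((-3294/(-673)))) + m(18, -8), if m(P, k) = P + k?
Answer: 150174133/15017346 ≈ 10.000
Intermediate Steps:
1/(4559*((-3294/(-673)))) + m(18, -8) = 1/(4559*((-3294/(-673)))) + (18 - 8) = 1/(4559*((-3294*(-1/673)))) + 10 = 1/(4559*(3294/673)) + 10 = (1/4559)*(673/3294) + 10 = 673/15017346 + 10 = 150174133/15017346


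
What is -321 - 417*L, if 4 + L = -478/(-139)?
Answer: -87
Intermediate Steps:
L = -78/139 (L = -4 - 478/(-139) = -4 - 478*(-1/139) = -4 + 478/139 = -78/139 ≈ -0.56115)
-321 - 417*L = -321 - 417*(-78/139) = -321 + 234 = -87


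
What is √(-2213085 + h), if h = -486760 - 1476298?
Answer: I*√4176143 ≈ 2043.6*I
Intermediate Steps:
h = -1963058
√(-2213085 + h) = √(-2213085 - 1963058) = √(-4176143) = I*√4176143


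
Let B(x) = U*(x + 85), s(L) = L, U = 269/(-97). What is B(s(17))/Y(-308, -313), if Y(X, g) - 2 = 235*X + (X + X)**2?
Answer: -13719/14893283 ≈ -0.00092115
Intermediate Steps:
U = -269/97 (U = 269*(-1/97) = -269/97 ≈ -2.7732)
B(x) = -22865/97 - 269*x/97 (B(x) = -269*(x + 85)/97 = -269*(85 + x)/97 = -22865/97 - 269*x/97)
Y(X, g) = 2 + 4*X**2 + 235*X (Y(X, g) = 2 + (235*X + (X + X)**2) = 2 + (235*X + (2*X)**2) = 2 + (235*X + 4*X**2) = 2 + (4*X**2 + 235*X) = 2 + 4*X**2 + 235*X)
B(s(17))/Y(-308, -313) = (-22865/97 - 269/97*17)/(2 + 4*(-308)**2 + 235*(-308)) = (-22865/97 - 4573/97)/(2 + 4*94864 - 72380) = -27438/(97*(2 + 379456 - 72380)) = -27438/97/307078 = -27438/97*1/307078 = -13719/14893283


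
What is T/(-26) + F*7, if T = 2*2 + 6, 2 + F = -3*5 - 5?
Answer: -2007/13 ≈ -154.38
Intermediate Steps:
F = -22 (F = -2 + (-3*5 - 5) = -2 + (-15 - 5) = -2 - 20 = -22)
T = 10 (T = 4 + 6 = 10)
T/(-26) + F*7 = 10/(-26) - 22*7 = 10*(-1/26) - 154 = -5/13 - 154 = -2007/13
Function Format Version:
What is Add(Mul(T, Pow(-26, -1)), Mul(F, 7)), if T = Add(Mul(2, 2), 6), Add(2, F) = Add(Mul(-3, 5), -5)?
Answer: Rational(-2007, 13) ≈ -154.38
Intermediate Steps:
F = -22 (F = Add(-2, Add(Mul(-3, 5), -5)) = Add(-2, Add(-15, -5)) = Add(-2, -20) = -22)
T = 10 (T = Add(4, 6) = 10)
Add(Mul(T, Pow(-26, -1)), Mul(F, 7)) = Add(Mul(10, Pow(-26, -1)), Mul(-22, 7)) = Add(Mul(10, Rational(-1, 26)), -154) = Add(Rational(-5, 13), -154) = Rational(-2007, 13)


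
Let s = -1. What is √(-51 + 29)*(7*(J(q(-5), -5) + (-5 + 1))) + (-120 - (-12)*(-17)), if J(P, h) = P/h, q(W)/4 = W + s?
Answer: -324 + 28*I*√22/5 ≈ -324.0 + 26.266*I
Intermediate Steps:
q(W) = -4 + 4*W (q(W) = 4*(W - 1) = 4*(-1 + W) = -4 + 4*W)
√(-51 + 29)*(7*(J(q(-5), -5) + (-5 + 1))) + (-120 - (-12)*(-17)) = √(-51 + 29)*(7*((-4 + 4*(-5))/(-5) + (-5 + 1))) + (-120 - (-12)*(-17)) = √(-22)*(7*((-4 - 20)*(-⅕) - 4)) + (-120 - 1*204) = (I*√22)*(7*(-24*(-⅕) - 4)) + (-120 - 204) = (I*√22)*(7*(24/5 - 4)) - 324 = (I*√22)*(7*(⅘)) - 324 = (I*√22)*(28/5) - 324 = 28*I*√22/5 - 324 = -324 + 28*I*√22/5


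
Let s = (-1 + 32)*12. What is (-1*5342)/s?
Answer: -2671/186 ≈ -14.360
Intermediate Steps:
s = 372 (s = 31*12 = 372)
(-1*5342)/s = -1*5342/372 = -5342*1/372 = -2671/186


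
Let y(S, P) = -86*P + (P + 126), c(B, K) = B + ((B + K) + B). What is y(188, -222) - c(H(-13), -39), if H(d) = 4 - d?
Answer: 18984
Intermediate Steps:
c(B, K) = K + 3*B (c(B, K) = B + (K + 2*B) = K + 3*B)
y(S, P) = 126 - 85*P (y(S, P) = -86*P + (126 + P) = 126 - 85*P)
y(188, -222) - c(H(-13), -39) = (126 - 85*(-222)) - (-39 + 3*(4 - 1*(-13))) = (126 + 18870) - (-39 + 3*(4 + 13)) = 18996 - (-39 + 3*17) = 18996 - (-39 + 51) = 18996 - 1*12 = 18996 - 12 = 18984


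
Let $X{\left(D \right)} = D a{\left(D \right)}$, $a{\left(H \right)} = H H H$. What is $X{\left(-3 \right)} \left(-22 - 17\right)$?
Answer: $-3159$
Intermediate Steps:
$a{\left(H \right)} = H^{3}$ ($a{\left(H \right)} = H^{2} H = H^{3}$)
$X{\left(D \right)} = D^{4}$ ($X{\left(D \right)} = D D^{3} = D^{4}$)
$X{\left(-3 \right)} \left(-22 - 17\right) = \left(-3\right)^{4} \left(-22 - 17\right) = 81 \left(-22 - 17\right) = 81 \left(-39\right) = -3159$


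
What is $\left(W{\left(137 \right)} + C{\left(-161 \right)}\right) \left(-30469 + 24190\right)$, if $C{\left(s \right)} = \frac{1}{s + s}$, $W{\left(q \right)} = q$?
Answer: $- \frac{1720407}{2} \approx -8.602 \cdot 10^{5}$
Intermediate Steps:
$C{\left(s \right)} = \frac{1}{2 s}$
$\left(W{\left(137 \right)} + C{\left(-161 \right)}\right) \left(-30469 + 24190\right) = \left(137 + \frac{1}{2 \left(-161\right)}\right) \left(-30469 + 24190\right) = \left(137 + \frac{1}{2} \left(- \frac{1}{161}\right)\right) \left(-6279\right) = \left(137 - \frac{1}{322}\right) \left(-6279\right) = \frac{44113}{322} \left(-6279\right) = - \frac{1720407}{2}$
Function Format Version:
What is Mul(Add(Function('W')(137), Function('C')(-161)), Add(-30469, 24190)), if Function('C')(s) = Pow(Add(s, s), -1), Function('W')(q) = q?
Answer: Rational(-1720407, 2) ≈ -8.6020e+5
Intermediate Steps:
Function('C')(s) = Mul(Rational(1, 2), Pow(s, -1)) (Function('C')(s) = Pow(Mul(2, s), -1) = Mul(Rational(1, 2), Pow(s, -1)))
Mul(Add(Function('W')(137), Function('C')(-161)), Add(-30469, 24190)) = Mul(Add(137, Mul(Rational(1, 2), Pow(-161, -1))), Add(-30469, 24190)) = Mul(Add(137, Mul(Rational(1, 2), Rational(-1, 161))), -6279) = Mul(Add(137, Rational(-1, 322)), -6279) = Mul(Rational(44113, 322), -6279) = Rational(-1720407, 2)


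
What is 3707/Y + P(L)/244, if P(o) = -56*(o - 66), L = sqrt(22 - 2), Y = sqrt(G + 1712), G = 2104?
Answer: 924/61 - 28*sqrt(5)/61 + 3707*sqrt(106)/636 ≈ 74.130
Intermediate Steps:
Y = 6*sqrt(106) (Y = sqrt(2104 + 1712) = sqrt(3816) = 6*sqrt(106) ≈ 61.774)
L = 2*sqrt(5) (L = sqrt(20) = 2*sqrt(5) ≈ 4.4721)
P(o) = 3696 - 56*o (P(o) = -56*(-66 + o) = 3696 - 56*o)
3707/Y + P(L)/244 = 3707/((6*sqrt(106))) + (3696 - 112*sqrt(5))/244 = 3707*(sqrt(106)/636) + (3696 - 112*sqrt(5))*(1/244) = 3707*sqrt(106)/636 + (924/61 - 28*sqrt(5)/61) = 924/61 - 28*sqrt(5)/61 + 3707*sqrt(106)/636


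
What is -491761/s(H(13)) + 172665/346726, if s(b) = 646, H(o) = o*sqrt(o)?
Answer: -42598695724/55996249 ≈ -760.74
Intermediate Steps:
H(o) = o**(3/2)
-491761/s(H(13)) + 172665/346726 = -491761/646 + 172665/346726 = -42598695724/55996249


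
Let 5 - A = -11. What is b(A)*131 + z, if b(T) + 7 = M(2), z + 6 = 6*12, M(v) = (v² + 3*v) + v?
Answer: 721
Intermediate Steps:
A = 16 (A = 5 - 1*(-11) = 5 + 11 = 16)
M(v) = v² + 4*v
z = 66 (z = -6 + 6*12 = -6 + 72 = 66)
b(T) = 5 (b(T) = -7 + 2*(4 + 2) = -7 + 2*6 = -7 + 12 = 5)
b(A)*131 + z = 5*131 + 66 = 655 + 66 = 721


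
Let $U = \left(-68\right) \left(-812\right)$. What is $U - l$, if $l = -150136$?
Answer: $205352$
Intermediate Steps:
$U = 55216$
$U - l = 55216 - -150136 = 55216 + 150136 = 205352$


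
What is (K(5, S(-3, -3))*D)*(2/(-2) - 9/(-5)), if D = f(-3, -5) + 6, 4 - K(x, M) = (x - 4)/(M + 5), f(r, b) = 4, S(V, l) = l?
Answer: 28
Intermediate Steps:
K(x, M) = 4 - (-4 + x)/(5 + M) (K(x, M) = 4 - (x - 4)/(M + 5) = 4 - (-4 + x)/(5 + M))
D = 10 (D = 4 + 6 = 10)
(K(5, S(-3, -3))*D)*(2/(-2) - 9/(-5)) = (((24 - 1*5 + 4*(-3))/(5 - 3))*10)*(2/(-2) - 9/(-5)) = (((24 - 5 - 12)/2)*10)*(2*(-1/2) - 9*(-1/5)) = (((1/2)*7)*10)*(-1 + 9/5) = ((7/2)*10)*(4/5) = 35*(4/5) = 28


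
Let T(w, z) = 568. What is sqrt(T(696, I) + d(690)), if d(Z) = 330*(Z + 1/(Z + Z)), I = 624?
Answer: sqrt(483015594)/46 ≈ 477.77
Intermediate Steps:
d(Z) = 165/Z + 330*Z (d(Z) = 330*(Z + 1/(2*Z)) = 165/Z + 330*Z)
sqrt(T(696, I) + d(690)) = sqrt(568 + (165/690 + 330*690)) = sqrt(568 + (165*(1/690) + 227700)) = sqrt(568 + (11/46 + 227700)) = sqrt(568 + 10474211/46) = sqrt(10500339/46) = sqrt(483015594)/46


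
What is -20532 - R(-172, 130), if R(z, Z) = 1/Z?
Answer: -2669161/130 ≈ -20532.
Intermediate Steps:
-20532 - R(-172, 130) = -20532 - 1/130 = -2669161/130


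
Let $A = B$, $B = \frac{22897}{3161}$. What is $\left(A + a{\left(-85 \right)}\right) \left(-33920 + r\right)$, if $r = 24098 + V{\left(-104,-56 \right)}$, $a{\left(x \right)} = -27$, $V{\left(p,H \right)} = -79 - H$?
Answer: $\frac{614820250}{3161} \approx 1.945 \cdot 10^{5}$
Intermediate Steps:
$B = \frac{22897}{3161}$ ($B = 22897 \cdot \frac{1}{3161} = \frac{22897}{3161} \approx 7.2436$)
$A = \frac{22897}{3161} \approx 7.2436$
$r = 24075$ ($r = 24098 - 23 = 24075$)
$\left(A + a{\left(-85 \right)}\right) \left(-33920 + r\right) = \left(\frac{22897}{3161} - 27\right) \left(-33920 + 24075\right) = \left(- \frac{62450}{3161}\right) \left(-9845\right) = \frac{614820250}{3161}$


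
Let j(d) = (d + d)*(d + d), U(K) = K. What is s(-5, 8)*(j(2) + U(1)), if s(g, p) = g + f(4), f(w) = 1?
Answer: -68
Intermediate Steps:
j(d) = 4*d² (j(d) = (2*d)*(2*d) = 4*d²)
s(g, p) = 1 + g (s(g, p) = g + 1 = 1 + g)
s(-5, 8)*(j(2) + U(1)) = (1 - 5)*(4*2² + 1) = -4*(4*4 + 1) = -4*(16 + 1) = -4*17 = -68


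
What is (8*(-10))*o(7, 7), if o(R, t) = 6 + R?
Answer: -1040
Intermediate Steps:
(8*(-10))*o(7, 7) = (8*(-10))*(6 + 7) = -80*13 = -1040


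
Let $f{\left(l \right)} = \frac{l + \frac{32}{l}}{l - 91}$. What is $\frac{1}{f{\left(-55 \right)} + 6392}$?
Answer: $\frac{8030}{51330817} \approx 0.00015644$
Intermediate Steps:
$f{\left(l \right)} = \frac{l + \frac{32}{l}}{-91 + l}$
$\frac{1}{f{\left(-55 \right)} + 6392} = \frac{1}{\frac{32 + \left(-55\right)^{2}}{\left(-55\right) \left(-91 - 55\right)} + 6392} = \frac{1}{- \frac{32 + 3025}{55 \left(-146\right)} + 6392} = \frac{1}{\left(- \frac{1}{55}\right) \left(- \frac{1}{146}\right) 3057 + 6392} = \frac{1}{\frac{3057}{8030} + 6392} = \frac{1}{\frac{51330817}{8030}} = \frac{8030}{51330817}$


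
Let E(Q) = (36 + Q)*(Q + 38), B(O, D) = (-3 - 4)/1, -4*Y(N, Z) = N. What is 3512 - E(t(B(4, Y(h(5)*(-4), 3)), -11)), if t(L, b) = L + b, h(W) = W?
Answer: 3152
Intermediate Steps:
Y(N, Z) = -N/4
B(O, D) = -7 (B(O, D) = -7*1 = -7)
E(Q) = (36 + Q)*(38 + Q)
3512 - E(t(B(4, Y(h(5)*(-4), 3)), -11)) = 3512 - (1368 + (-7 - 11)**2 + 74*(-7 - 11)) = 3512 - (1368 + (-18)**2 + 74*(-18)) = 3512 - (1368 + 324 - 1332) = 3512 - 1*360 = 3512 - 360 = 3152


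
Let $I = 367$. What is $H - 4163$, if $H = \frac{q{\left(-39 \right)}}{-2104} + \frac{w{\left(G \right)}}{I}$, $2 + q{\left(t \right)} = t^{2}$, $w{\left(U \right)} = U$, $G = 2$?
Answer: $- \frac{3215088649}{772168} \approx -4163.7$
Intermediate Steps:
$q{\left(t \right)} = -2 + t^{2}$
$H = - \frac{553265}{772168}$ ($H = \frac{-2 + \left(-39\right)^{2}}{-2104} + \frac{2}{367} = \left(-2 + 1521\right) \left(- \frac{1}{2104}\right) + 2 \cdot \frac{1}{367} = 1519 \left(- \frac{1}{2104}\right) + \frac{2}{367} = - \frac{1519}{2104} + \frac{2}{367} = - \frac{553265}{772168} \approx -0.71651$)
$H - 4163 = - \frac{553265}{772168} - 4163 = - \frac{3215088649}{772168}$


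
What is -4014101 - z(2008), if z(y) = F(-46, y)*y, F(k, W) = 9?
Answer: -4032173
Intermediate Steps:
z(y) = 9*y
-4014101 - z(2008) = -4014101 - 9*2008 = -4014101 - 1*18072 = -4014101 - 18072 = -4032173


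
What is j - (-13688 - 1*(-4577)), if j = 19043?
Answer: 28154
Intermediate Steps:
j - (-13688 - 1*(-4577)) = 19043 - (-13688 - 1*(-4577)) = 19043 - (-13688 + 4577) = 19043 - 1*(-9111) = 19043 + 9111 = 28154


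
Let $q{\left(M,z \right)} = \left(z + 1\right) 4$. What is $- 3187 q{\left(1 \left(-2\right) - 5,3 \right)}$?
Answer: $-50992$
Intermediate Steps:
$q{\left(M,z \right)} = 4 + 4 z$ ($q{\left(M,z \right)} = \left(1 + z\right) 4 = 4 + 4 z$)
$- 3187 q{\left(1 \left(-2\right) - 5,3 \right)} = - 3187 \left(4 + 4 \cdot 3\right) = - 3187 \left(4 + 12\right) = \left(-3187\right) 16 = -50992$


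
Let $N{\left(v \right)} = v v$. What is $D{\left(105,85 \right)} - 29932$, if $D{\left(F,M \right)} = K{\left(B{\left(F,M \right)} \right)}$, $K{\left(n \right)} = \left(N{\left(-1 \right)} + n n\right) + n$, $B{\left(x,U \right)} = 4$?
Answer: $-29911$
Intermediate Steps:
$N{\left(v \right)} = v^{2}$
$K{\left(n \right)} = 1 + n + n^{2}$ ($K{\left(n \right)} = \left(\left(-1\right)^{2} + n n\right) + n = \left(1 + n^{2}\right) + n = 1 + n + n^{2}$)
$D{\left(F,M \right)} = 21$ ($D{\left(F,M \right)} = 1 + 4 + 4^{2} = 1 + 4 + 16 = 21$)
$D{\left(105,85 \right)} - 29932 = 21 - 29932 = -29911$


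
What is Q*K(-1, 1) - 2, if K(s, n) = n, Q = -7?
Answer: -9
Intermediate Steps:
Q*K(-1, 1) - 2 = -7*1 - 2 = -7 - 2 = -9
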